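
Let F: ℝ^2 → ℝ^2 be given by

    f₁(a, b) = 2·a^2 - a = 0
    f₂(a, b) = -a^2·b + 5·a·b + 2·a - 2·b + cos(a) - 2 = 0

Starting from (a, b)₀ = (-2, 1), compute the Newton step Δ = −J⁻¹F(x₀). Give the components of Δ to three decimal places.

At (-2, 1): F = (10.000, -22.41615).
Jacobian J = [[4·a - 1, 0], [-2·a·b + 5·b - sin(a) + 2, -a^2 + 5·a - 2]].
At the point, J = [[-9.000, 0.000], [11.90930, -16.000]] (det J = 144.000).
Solving J·Δ = −F gives Δ = (1.111, -0.574).

(1.111, -0.574)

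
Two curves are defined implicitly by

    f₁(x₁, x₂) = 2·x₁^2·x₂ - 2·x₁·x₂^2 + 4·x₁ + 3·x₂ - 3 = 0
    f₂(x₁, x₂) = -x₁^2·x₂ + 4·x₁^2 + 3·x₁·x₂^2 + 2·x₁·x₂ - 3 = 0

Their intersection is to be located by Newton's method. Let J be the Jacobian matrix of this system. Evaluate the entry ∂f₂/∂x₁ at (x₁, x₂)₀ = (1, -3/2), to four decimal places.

∂f₂/∂x₁ = -2·x₁·x₂ + 8·x₁ + 3·x₂^2 + 2·x₂.
At (1, -3/2) this is 14.7500.

14.7500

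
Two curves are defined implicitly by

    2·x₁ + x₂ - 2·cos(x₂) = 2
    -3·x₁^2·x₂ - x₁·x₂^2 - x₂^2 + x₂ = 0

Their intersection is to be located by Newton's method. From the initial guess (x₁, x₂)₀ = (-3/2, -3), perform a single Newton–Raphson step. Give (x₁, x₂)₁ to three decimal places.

(-5.944, 17.771)

At (-3/2, -3): F = (-6.02002, 21.750).
Jacobian J = [[2, 2·sin(x₂) + 1], [-6·x₁·x₂ - x₂^2, -3·x₁^2 - 2·x₁·x₂ - 2·x₂ + 1]].
At the point, J = [[2.000, 0.71776], [-36.000, -8.750]] (det J = 8.33936).
Solving J·Δ = −F gives Δ = (-4.444, 20.771).
Then the next iterate is (x₁, x₂)₁ = (-5.944, 17.771).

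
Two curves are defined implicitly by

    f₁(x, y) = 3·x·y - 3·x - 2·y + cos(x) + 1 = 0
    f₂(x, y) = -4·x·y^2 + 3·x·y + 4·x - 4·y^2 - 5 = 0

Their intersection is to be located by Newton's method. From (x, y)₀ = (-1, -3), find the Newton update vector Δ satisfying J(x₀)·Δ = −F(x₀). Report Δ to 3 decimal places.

(-0.342, 4.671)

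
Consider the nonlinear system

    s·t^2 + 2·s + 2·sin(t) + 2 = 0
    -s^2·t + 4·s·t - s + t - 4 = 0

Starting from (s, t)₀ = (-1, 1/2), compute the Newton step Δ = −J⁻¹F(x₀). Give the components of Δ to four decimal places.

(0.0895, -1.2053)

At (-1, 1/2): F = (0.708851, -5.0000).
Jacobian J = [[t^2 + 2, 2·s·t + 2·cos(t)], [-2·s·t + 4·t - 1, -s^2 + 4·s + 1]].
At the point, J = [[2.2500, 0.755165], [2.0000, -4.0000]] (det J = -10.510330).
Solving J·Δ = −F gives Δ = (0.0895, -1.2053).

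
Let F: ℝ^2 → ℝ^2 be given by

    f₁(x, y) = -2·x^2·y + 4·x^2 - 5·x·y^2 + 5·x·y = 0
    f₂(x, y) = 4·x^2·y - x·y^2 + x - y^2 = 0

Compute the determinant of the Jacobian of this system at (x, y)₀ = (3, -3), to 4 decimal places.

6960.0000

J = [[-4·x·y + 8·x - 5·y^2 + 5·y, -2·x^2 - 10·x·y + 5·x], [8·x·y - y^2 + 1, 4·x^2 - 2·x·y - 2·y]].
At the point, J = [[0.0000, 87.0000], [-80.0000, 60.0000]].
det J = 6960.0000.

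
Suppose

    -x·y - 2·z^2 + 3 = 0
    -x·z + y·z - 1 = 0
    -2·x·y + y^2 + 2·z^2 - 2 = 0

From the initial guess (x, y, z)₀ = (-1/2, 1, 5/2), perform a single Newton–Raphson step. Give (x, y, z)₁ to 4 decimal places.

(-3.1532, -2.2742, 1.7016)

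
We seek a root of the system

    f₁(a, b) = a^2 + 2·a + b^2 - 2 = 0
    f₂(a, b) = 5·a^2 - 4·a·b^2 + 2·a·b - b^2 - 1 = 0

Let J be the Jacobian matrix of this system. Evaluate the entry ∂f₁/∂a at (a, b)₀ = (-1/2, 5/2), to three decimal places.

1.000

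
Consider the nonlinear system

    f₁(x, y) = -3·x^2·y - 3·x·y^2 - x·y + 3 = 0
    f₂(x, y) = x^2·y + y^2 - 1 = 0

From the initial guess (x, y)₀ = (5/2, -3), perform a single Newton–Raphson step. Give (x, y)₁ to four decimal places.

At (5/2, -3): F = (-0.7500, -10.7500).
Jacobian J = [[-6·x·y - 3·y^2 - y, -3·x^2 - 6·x·y - x], [2·x·y, x^2 + 2·y]].
At the point, J = [[21.0000, 23.7500], [-15.0000, 0.2500]] (det J = 361.5000).
Solving J·Δ = −F gives Δ = (-0.7057, 0.6556).
Then the next iterate is (x, y)₁ = (1.7943, -2.3444).

(1.7943, -2.3444)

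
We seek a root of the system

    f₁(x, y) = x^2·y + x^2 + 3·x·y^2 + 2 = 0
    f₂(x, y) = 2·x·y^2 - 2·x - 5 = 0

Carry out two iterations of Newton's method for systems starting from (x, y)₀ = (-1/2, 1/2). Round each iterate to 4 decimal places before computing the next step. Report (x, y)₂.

(-4.4911, 4.0990)

At (-1/2, 1/2): F = (2.0000, -4.2500).
Jacobian J = [[2·x·y + 2·x + 3·y^2, x^2 + 6·x·y], [2·y^2 - 2, 4·x·y]].
At the point, J = [[-0.7500, -1.2500], [-1.5000, -1.0000]] (det J = -1.1250).
Solving J·Δ = −F gives Δ = (-6.5000, 5.5000).
Then the next iterate is (x, y)₁ = (-7.0000, 6.0000).
Round to (-7.0000, 6.0000) and repeat: F = (-411.0000, -495.0000), J = [[10.0000, -203.0000], [70.0000, -168.0000]].
Δ = (2.5089, -1.9010), so (x, y)₂ = (-4.4911, 4.0990).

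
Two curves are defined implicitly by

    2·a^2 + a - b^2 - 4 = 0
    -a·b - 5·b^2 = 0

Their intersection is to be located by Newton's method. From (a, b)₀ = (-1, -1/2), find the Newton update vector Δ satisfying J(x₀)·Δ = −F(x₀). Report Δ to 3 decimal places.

(-0.959, 0.372)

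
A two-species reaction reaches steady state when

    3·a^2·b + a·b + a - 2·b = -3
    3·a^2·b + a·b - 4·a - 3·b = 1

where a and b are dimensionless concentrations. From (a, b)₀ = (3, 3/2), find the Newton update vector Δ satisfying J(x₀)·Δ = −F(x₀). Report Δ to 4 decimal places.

At (3, 3/2): F = (48.0000, 27.5000).
Jacobian J = [[6·a·b + b + 1, 3·a^2 + a - 2], [6·a·b + b - 4, 3·a^2 + a - 3]].
At the point, J = [[29.5000, 28.0000], [24.5000, 27.0000]] (det J = 110.5000).
Solving J·Δ = −F gives Δ = (-4.7602, 3.3009).

(-4.7602, 3.3009)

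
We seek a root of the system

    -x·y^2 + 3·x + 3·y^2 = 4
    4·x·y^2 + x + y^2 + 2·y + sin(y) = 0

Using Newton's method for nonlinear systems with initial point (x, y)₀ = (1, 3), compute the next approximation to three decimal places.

(0.844, 1.505)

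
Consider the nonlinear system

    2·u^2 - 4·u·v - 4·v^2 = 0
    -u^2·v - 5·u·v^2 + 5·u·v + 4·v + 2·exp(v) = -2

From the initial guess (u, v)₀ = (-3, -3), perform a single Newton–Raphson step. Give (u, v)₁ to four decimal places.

At (-3, -3): F = (-54.0000, 197.099574).
Jacobian J = [[4·u - 4·v, -4·u - 8·v], [-2·u·v - 5·v^2 + 5·v, -u^2 - 10·u·v + 5·u + 2·exp(v) + 4]].
At the point, J = [[0.0000, 36.0000], [-78.0000, -109.900426]] (det J = 2808.0000).
Solving J·Δ = −F gives Δ = (0.4134, 1.5000).
Then the next iterate is (u, v)₁ = (-2.5866, -1.5000).

(-2.5866, -1.5000)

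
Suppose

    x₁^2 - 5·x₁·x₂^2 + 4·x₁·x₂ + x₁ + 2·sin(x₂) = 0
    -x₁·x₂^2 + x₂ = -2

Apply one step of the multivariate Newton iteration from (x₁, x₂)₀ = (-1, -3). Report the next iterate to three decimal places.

At (-1, -3): F = (56.71776, 8.000).
Jacobian J = [[2·x₁ - 5·x₂^2 + 4·x₂ + 1, -10·x₁·x₂ + 4·x₁ + 2·cos(x₂)], [-x₂^2, -2·x₁·x₂ + 1]].
At the point, J = [[-58.000, -35.97998], [-9.000, -5.000]] (det J = -33.81986).
Solving J·Δ = −F gives Δ = (0.126, 1.374).
Then the next iterate is (x₁, x₂)₁ = (-0.874, -1.626).

(-0.874, -1.626)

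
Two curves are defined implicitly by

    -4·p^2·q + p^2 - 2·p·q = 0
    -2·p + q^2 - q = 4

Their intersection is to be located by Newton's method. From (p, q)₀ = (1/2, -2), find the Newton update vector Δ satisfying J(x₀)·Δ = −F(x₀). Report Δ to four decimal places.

At (1/2, -2): F = (4.2500, 1.0000).
Jacobian J = [[-8·p·q + 2·p - 2·q, -4·p^2 - 2·p], [-2, 2·q - 1]].
At the point, J = [[13.0000, -2.0000], [-2.0000, -5.0000]] (det J = -69.0000).
Solving J·Δ = −F gives Δ = (-0.2790, 0.3116).

(-0.2790, 0.3116)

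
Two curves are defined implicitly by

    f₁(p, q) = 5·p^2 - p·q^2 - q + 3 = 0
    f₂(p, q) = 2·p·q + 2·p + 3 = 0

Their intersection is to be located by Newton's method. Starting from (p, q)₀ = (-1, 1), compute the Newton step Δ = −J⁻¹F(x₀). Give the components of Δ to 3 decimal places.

At (-1, 1): F = (8.000, -1.000).
Jacobian J = [[10·p - q^2, -2·p·q - 1], [2·q + 2, 2·p]].
At the point, J = [[-11.000, 1.000], [4.000, -2.000]] (det J = 18.000).
Solving J·Δ = −F gives Δ = (0.833, 1.167).

(0.833, 1.167)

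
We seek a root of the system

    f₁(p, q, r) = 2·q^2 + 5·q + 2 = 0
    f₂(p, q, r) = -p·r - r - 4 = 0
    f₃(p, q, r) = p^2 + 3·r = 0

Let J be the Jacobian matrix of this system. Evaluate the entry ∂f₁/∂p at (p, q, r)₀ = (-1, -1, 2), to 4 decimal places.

∂f₁/∂p = 0.
At (-1, -1, 2) this is 0.0000.

0.0000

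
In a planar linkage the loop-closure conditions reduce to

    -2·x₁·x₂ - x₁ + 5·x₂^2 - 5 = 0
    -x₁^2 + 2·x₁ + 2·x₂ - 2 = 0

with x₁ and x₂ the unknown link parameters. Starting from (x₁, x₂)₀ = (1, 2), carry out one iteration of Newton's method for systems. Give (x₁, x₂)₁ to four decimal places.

(-2.4000, 0.5000)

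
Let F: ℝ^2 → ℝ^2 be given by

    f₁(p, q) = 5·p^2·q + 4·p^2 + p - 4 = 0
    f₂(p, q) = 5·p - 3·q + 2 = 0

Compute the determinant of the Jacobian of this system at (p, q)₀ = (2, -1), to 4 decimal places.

-91.0000

J = [[10·p·q + 8·p + 1, 5·p^2], [5, -3]].
At the point, J = [[-3.0000, 20.0000], [5.0000, -3.0000]].
det J = -91.0000.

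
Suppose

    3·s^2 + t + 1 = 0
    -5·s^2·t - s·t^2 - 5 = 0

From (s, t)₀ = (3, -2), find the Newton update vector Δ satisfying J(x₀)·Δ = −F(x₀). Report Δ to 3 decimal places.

(-1.432, -0.218)

At (3, -2): F = (26.000, 73.000).
Jacobian J = [[6·s, 1], [-10·s·t - t^2, -5·s^2 - 2·s·t]].
At the point, J = [[18.000, 1.000], [56.000, -33.000]] (det J = -650.000).
Solving J·Δ = −F gives Δ = (-1.432, -0.218).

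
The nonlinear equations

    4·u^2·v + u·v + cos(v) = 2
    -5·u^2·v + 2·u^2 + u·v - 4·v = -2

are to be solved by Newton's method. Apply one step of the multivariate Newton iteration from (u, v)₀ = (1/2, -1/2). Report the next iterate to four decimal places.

(0.6910, 0.6871)

At (1/2, -1/2): F = (-1.872417, 4.8750).
Jacobian J = [[8·u·v + v, 4·u^2 + u - sin(v)], [-10·u·v + 4·u + v, -5·u^2 + u - 4]].
At the point, J = [[-2.5000, 1.979426], [4.0000, -4.7500]] (det J = 3.957298).
Solving J·Δ = −F gives Δ = (0.1910, 1.1871).
Then the next iterate is (u, v)₁ = (0.6910, 0.6871).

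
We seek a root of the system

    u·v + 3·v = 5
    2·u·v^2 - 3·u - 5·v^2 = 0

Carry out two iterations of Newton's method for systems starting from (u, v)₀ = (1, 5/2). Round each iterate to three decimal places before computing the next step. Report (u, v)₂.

At (1, 5/2): F = (5.000, -21.750).
Jacobian J = [[v, u + 3], [2·v^2 - 3, 4·u·v - 10·v]].
At the point, J = [[2.500, 4.000], [9.500, -15.000]] (det J = -75.500).
Solving J·Δ = −F gives Δ = (0.159, -1.349).
Then the next iterate is (u, v)₁ = (1.159, 1.151).
Round to (1.159, 1.151) and repeat: F = (-0.21299, -7.03012), J = [[1.151, 4.159], [-0.35040, -6.17396]].
Δ = (5.409, -1.446), so (u, v)₂ = (6.568, -0.295).

(6.568, -0.295)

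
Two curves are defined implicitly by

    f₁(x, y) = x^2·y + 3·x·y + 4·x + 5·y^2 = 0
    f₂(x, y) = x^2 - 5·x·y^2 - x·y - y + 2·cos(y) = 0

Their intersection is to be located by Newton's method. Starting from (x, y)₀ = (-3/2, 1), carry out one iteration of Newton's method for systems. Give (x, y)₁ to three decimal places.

(-0.438, 0.871)

At (-3/2, 1): F = (-3.250, 11.33060).
Jacobian J = [[2·x·y + 3·y + 4, x^2 + 3·x + 10·y], [2·x - 5·y^2 - y, -10·x·y - x - 2·sin(y) - 1]].
At the point, J = [[4.000, 7.750], [-9.000, 13.81706]] (det J = 125.01823).
Solving J·Δ = −F gives Δ = (1.062, -0.129).
Then the next iterate is (x, y)₁ = (-0.438, 0.871).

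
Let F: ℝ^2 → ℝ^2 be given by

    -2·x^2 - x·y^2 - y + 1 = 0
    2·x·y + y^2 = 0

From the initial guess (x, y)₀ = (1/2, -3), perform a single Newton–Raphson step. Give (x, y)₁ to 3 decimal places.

(0.604, -1.925)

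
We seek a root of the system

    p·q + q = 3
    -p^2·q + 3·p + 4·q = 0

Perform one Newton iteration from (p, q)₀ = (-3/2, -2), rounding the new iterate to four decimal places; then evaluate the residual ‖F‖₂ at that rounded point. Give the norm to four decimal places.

9.4868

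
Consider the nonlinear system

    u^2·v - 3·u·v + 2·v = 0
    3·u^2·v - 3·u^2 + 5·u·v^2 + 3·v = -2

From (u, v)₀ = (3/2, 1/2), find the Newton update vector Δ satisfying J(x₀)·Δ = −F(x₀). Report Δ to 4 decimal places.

At (3/2, 1/2): F = (-0.1250, 2.0000).
Jacobian J = [[2·u·v - 3·v, u^2 - 3·u + 2], [6·u·v - 6·u + 5·v^2, 3·u^2 + 10·u·v + 3]].
At the point, J = [[0.0000, -0.2500], [-3.2500, 17.2500]] (det J = -0.8125).
Solving J·Δ = −F gives Δ = (-2.0385, -0.5000).

(-2.0385, -0.5000)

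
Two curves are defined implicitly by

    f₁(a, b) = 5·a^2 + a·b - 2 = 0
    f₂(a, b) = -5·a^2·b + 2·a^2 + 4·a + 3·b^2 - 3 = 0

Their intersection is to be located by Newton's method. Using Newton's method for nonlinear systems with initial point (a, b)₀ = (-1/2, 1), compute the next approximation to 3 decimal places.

(-0.972, 2.274)

At (-1/2, 1): F = (-1.250, -2.750).
Jacobian J = [[10·a + b, a], [-10·a·b + 4·a + 4, -5·a^2 + 6·b]].
At the point, J = [[-4.000, -0.500], [7.000, 4.750]] (det J = -15.500).
Solving J·Δ = −F gives Δ = (-0.472, 1.274).
Then the next iterate is (a, b)₁ = (-0.972, 2.274).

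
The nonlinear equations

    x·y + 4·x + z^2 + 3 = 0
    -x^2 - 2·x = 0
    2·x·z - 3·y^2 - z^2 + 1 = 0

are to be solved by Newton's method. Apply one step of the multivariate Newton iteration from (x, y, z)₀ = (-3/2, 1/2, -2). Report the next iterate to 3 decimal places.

(-2.250, 1.824, -3.278)

At (-3/2, 1/2, -2): F = (0.250, 0.750, 2.250).
Jacobian J = [[y + 4, x, 2·z], [-2·x - 2, 0, 0], [2·z, -6·y, 2·x - 2·z]].
At the point, J = [[4.500, -1.500, -4.000], [1.000, 0.000, 0.000], [-4.000, -3.000, 1.000]] (det J = 13.500).
Solving J·Δ = −F gives Δ = (-0.750, 1.324, -1.278).
Then the next iterate is (x, y, z)₁ = (-2.250, 1.824, -3.278).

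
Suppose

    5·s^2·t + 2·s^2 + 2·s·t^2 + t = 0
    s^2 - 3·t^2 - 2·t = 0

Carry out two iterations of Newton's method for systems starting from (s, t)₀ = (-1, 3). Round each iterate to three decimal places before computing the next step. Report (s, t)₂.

(1.070, 0.470)

At (-1, 3): F = (2.000, -32.000).
Jacobian J = [[10·s·t + 4·s + 2·t^2, 5·s^2 + 4·s·t + 1], [2·s, -6·t - 2]].
At the point, J = [[-16.000, -6.000], [-2.000, -20.000]] (det J = 308.000).
Solving J·Δ = −F gives Δ = (0.753, -1.675).
Then the next iterate is (s, t)₁ = (-0.247, 1.325).
Round to (-0.247, 1.325) and repeat: F = (0.98392, -7.85587), J = [[-0.74950, -0.00405], [-0.494, -9.950]].
Δ = (1.317, -0.855), so (s, t)₂ = (1.070, 0.470).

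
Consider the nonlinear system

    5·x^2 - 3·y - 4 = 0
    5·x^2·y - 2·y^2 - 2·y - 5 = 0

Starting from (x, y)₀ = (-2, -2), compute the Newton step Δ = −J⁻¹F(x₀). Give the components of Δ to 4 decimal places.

(1.0625, 0.2500)

At (-2, -2): F = (22.0000, -49.0000).
Jacobian J = [[10·x, -3], [10·x·y, 5·x^2 - 4·y - 2]].
At the point, J = [[-20.0000, -3.0000], [40.0000, 26.0000]] (det J = -400.0000).
Solving J·Δ = −F gives Δ = (1.0625, 0.2500).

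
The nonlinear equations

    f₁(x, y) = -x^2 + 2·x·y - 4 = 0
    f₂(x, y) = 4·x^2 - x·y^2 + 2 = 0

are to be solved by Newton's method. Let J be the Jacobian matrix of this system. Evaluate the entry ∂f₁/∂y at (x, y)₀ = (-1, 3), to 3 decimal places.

∂f₁/∂y = 2·x.
At (-1, 3) this is -2.000.

-2.000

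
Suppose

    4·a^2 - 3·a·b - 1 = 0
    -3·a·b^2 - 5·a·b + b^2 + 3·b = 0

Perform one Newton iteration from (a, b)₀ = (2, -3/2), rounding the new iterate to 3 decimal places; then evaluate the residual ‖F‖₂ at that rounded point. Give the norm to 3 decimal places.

5.691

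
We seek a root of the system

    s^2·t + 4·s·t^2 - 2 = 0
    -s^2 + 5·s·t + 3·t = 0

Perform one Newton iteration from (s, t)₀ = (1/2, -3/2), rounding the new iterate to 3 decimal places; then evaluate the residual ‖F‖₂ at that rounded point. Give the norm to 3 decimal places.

1134.870

At (1/2, -3/2): F = (2.125, -8.500).
Jacobian J = [[2·s·t + 4·t^2, s^2 + 8·s·t], [-2·s + 5·t, 5·s + 3]].
At the point, J = [[7.500, -5.750], [-8.500, 5.500]] (det J = -7.625).
Solving J·Δ = −F gives Δ = (-4.877, -5.992).
Then the next iterate is (s, t)₁ = (-4.377, -7.492).
Re-evaluating at (-4.377, -7.492): F = (-1128.25786, 122.32829), so ‖F‖₂ = 1134.870.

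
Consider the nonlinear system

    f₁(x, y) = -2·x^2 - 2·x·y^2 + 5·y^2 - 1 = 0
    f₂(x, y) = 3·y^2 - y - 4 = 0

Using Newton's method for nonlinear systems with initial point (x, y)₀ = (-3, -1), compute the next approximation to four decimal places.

At (-3, -1): F = (-8.0000, 0.0000).
Jacobian J = [[-4·x - 2·y^2, -4·x·y + 10·y], [0, 6·y - 1]].
At the point, J = [[10.0000, -22.0000], [0.0000, -7.0000]] (det J = -70.0000).
Solving J·Δ = −F gives Δ = (0.8000, 0.0000).
Then the next iterate is (x, y)₁ = (-2.2000, -1.0000).

(-2.2000, -1.0000)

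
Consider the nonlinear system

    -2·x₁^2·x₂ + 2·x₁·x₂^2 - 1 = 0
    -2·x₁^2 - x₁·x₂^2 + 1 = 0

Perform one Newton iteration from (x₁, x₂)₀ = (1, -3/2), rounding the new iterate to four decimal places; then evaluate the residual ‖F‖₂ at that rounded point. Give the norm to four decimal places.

At (1, -3/2): F = (6.5000, -3.2500).
Jacobian J = [[-4·x₁·x₂ + 2·x₂^2, -2·x₁^2 + 4·x₁·x₂], [-4·x₁ - x₂^2, -2·x₁·x₂]].
At the point, J = [[10.5000, -8.0000], [-6.2500, 3.0000]] (det J = -18.5000).
Solving J·Δ = −F gives Δ = (-0.3514, 0.3514).
Then the next iterate is (x₁, x₂)₁ = (0.6486, -1.1486).
Re-evaluating at (0.6486, -1.1486): F = (1.677763, -0.697050), so ‖F‖₂ = 1.8168.

1.8168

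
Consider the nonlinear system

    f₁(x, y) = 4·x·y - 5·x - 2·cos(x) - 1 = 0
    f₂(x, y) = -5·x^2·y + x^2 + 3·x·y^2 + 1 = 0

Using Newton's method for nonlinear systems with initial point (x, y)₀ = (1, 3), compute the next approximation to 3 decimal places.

At (1, 3): F = (4.91940, 14.000).
Jacobian J = [[4·y + 2·sin(x) - 5, 4·x], [-10·x·y + 2·x + 3·y^2, -5·x^2 + 6·x·y]].
At the point, J = [[8.68294, 4.000], [-1.000, 13.000]] (det J = 116.87825).
Solving J·Δ = −F gives Δ = (-0.068, -1.082).
Then the next iterate is (x, y)₁ = (0.932, 1.918).

(0.932, 1.918)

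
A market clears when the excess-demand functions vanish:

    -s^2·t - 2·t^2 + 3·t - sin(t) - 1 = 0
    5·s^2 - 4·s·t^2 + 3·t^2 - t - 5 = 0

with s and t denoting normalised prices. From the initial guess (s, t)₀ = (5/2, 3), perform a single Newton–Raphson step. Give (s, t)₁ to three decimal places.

(1.116, 2.430)

At (5/2, 3): F = (-28.89112, -39.750).
Jacobian J = [[-2·s·t, -s^2 - 4·t - cos(t) + 3], [10·s - 4·t^2, -8·s·t + 6·t - 1]].
At the point, J = [[-15.000, -14.26001], [-11.000, -43.000]] (det J = 488.13992).
Solving J·Δ = −F gives Δ = (-1.384, -0.570).
Then the next iterate is (s, t)₁ = (1.116, 2.430).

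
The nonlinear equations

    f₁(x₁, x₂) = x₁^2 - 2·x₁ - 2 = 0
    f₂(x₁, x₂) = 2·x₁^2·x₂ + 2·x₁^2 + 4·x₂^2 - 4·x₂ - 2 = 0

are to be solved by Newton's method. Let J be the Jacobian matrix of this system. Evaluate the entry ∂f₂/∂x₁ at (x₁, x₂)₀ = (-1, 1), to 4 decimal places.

-8.0000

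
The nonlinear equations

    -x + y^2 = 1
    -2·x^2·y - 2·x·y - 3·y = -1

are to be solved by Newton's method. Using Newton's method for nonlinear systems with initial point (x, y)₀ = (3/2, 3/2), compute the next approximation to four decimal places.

At (3/2, 3/2): F = (-0.2500, -14.7500).
Jacobian J = [[-1, 2·y], [-4·x·y - 2·y, -2·x^2 - 2·x - 3]].
At the point, J = [[-1.0000, 3.0000], [-12.0000, -10.5000]] (det J = 46.5000).
Solving J·Δ = −F gives Δ = (-1.0081, -0.2527).
Then the next iterate is (x, y)₁ = (0.4919, 1.2473).

(0.4919, 1.2473)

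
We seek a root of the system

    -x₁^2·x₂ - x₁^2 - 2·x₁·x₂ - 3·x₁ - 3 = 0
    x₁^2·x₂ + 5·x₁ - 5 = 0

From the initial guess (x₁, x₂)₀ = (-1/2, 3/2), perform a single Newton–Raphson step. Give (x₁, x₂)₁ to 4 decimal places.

(0.9821, 9.2500)

At (-1/2, 3/2): F = (-0.6250, -7.1250).
Jacobian J = [[-2·x₁·x₂ - 2·x₁ - 2·x₂ - 3, -x₁^2 - 2·x₁], [2·x₁·x₂ + 5, x₁^2]].
At the point, J = [[-3.5000, 0.7500], [3.5000, 0.2500]] (det J = -3.5000).
Solving J·Δ = −F gives Δ = (1.4821, 7.7500).
Then the next iterate is (x₁, x₂)₁ = (0.9821, 9.2500).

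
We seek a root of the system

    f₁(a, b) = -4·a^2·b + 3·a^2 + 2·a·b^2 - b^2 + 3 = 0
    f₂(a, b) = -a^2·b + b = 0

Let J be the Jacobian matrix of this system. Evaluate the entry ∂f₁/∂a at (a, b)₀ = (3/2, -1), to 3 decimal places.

∂f₁/∂a = -8·a·b + 6·a + 2·b^2.
At (3/2, -1) this is 23.000.

23.000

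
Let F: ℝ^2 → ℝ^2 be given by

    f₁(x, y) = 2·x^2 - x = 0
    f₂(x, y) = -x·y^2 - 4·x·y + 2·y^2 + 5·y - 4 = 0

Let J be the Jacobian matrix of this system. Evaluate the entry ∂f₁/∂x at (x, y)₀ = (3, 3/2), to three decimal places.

∂f₁/∂x = 4·x - 1.
At (3, 3/2) this is 11.000.

11.000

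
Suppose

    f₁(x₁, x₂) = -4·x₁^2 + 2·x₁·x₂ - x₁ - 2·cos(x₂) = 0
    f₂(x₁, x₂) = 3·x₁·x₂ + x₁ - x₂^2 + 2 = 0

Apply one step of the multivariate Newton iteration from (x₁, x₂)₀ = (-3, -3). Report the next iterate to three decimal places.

(-1.560, -1.175)

At (-3, -3): F = (-13.02002, 17.000).
Jacobian J = [[-8·x₁ + 2·x₂ - 1, 2·x₁ + 2·sin(x₂)], [3·x₂ + 1, 3·x₁ - 2·x₂]].
At the point, J = [[17.000, -6.28224], [-8.000, -3.000]] (det J = -101.25792).
Solving J·Δ = −F gives Δ = (1.440, 1.825).
Then the next iterate is (x₁, x₂)₁ = (-1.560, -1.175).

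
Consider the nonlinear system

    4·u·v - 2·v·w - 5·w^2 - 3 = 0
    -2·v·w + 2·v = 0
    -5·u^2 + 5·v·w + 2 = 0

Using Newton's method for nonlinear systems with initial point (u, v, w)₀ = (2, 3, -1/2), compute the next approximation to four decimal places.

(1.4272, 1.3087, 0.1543)

At (2, 3, -1/2): F = (22.7500, 9.0000, -25.5000).
Jacobian J = [[4·v, 4·u - 2·w, -2·v - 10·w], [0, -2·w + 2, -2·v], [-10·u, 5·w, 5·v]].
At the point, J = [[12.0000, 9.0000, -1.0000], [0.0000, 3.0000, -6.0000], [-20.0000, -2.5000, 15.0000]] (det J = 1380.0000).
Solving J·Δ = −F gives Δ = (-0.5728, -1.6913, 0.6543).
Then the next iterate is (u, v, w)₁ = (1.4272, 1.3087, 0.1543).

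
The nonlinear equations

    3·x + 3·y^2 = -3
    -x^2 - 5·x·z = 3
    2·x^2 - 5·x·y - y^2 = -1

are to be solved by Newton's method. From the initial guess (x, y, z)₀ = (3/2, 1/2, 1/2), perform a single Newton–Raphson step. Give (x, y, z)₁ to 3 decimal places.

(-0.573, -0.177, 0.820)

At (3/2, 1/2, 1/2): F = (8.250, -9.000, 1.500).
Jacobian J = [[3, 6·y, 0], [-2·x - 5·z, 0, -5·x], [4·x - 5·y, -5·x - 2·y, 0]].
At the point, J = [[3.000, 3.000, 0.000], [-5.500, 0.000, -7.500], [3.500, -8.500, 0.000]] (det J = -270.000).
Solving J·Δ = −F gives Δ = (-2.073, -0.677, 0.320).
Then the next iterate is (x, y, z)₁ = (-0.573, -0.177, 0.820).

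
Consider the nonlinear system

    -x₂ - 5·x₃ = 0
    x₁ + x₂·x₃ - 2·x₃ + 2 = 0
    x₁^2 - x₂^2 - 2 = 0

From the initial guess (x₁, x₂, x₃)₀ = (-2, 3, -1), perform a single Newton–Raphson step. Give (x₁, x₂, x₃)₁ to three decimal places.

(-2.444, 2.130, -0.426)

At (-2, 3, -1): F = (2.000, -1.000, -7.000).
Jacobian J = [[0, -1, -5], [1, x₃, x₂ - 2], [2·x₁, -2·x₂, 0]].
At the point, J = [[0.000, -1.000, -5.000], [1.000, -1.000, 1.000], [-4.000, -6.000, 0.000]] (det J = 54.000).
Solving J·Δ = −F gives Δ = (-0.444, -0.870, 0.574).
Then the next iterate is (x₁, x₂, x₃)₁ = (-2.444, 2.130, -0.426).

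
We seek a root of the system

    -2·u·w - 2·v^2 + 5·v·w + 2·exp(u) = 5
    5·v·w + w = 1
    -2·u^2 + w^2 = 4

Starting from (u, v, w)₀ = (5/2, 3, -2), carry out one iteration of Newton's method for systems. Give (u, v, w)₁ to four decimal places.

(1.0474, 0.5103, -1.4935)

At (5/2, 3, -2): F = (-18.635012, -33.0000, -12.5000).
Jacobian J = [[-2·w + 2·exp(u), -4·v + 5·w, -2·u + 5·v], [0, 5·w, 5·v + 1], [-4·u, 0, 2·w]].
At the point, J = [[28.364988, -22.0000, 10.0000], [0.0000, -10.0000, 16.0000], [-10.0000, 0.0000, -4.0000]] (det J = 3654.599517).
Solving J·Δ = −F gives Δ = (-1.4526, -2.4897, 0.5065).
Then the next iterate is (u, v, w)₁ = (1.0474, 0.5103, -1.4935).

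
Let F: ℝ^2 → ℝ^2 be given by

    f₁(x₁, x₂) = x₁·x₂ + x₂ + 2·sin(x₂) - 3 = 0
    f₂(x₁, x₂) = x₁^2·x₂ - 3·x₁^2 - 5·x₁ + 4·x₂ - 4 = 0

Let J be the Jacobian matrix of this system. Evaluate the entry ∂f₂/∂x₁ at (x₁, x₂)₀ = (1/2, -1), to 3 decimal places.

∂f₂/∂x₁ = 2·x₁·x₂ - 6·x₁ - 5.
At (1/2, -1) this is -9.000.

-9.000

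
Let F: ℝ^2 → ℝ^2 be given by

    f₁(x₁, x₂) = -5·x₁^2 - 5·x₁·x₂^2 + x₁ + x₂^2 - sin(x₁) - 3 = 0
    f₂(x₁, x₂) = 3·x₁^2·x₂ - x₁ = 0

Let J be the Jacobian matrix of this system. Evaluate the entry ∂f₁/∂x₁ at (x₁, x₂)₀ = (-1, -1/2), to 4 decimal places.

∂f₁/∂x₁ = -10·x₁ - 5·x₂^2 - cos(x₁) + 1.
At (-1, -1/2) this is 9.2097.

9.2097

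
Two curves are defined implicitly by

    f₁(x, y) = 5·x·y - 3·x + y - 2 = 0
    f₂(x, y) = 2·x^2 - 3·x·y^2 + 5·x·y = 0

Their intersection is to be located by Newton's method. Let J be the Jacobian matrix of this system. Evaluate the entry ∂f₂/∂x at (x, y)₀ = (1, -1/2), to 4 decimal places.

0.7500

∂f₂/∂x = 4·x - 3·y^2 + 5·y.
At (1, -1/2) this is 0.7500.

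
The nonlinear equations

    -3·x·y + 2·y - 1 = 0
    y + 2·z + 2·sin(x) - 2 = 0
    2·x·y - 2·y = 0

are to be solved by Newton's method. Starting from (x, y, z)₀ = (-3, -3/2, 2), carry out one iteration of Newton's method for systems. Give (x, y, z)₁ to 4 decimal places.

(-0.3333, -1.0000, 4.2811)

At (-3, -3/2, 2): F = (-17.5000, 0.217760, 12.0000).
Jacobian J = [[-3·y, -3·x + 2, 0], [2·cos(x), 1, 2], [2·y, 2·x - 2, 0]].
At the point, J = [[4.5000, 11.0000, 0.0000], [-1.979985, 1.0000, 2.0000], [-3.0000, -8.0000, 0.0000]] (det J = 6.0000).
Solving J·Δ = −F gives Δ = (2.6667, 0.5000, 2.2811).
Then the next iterate is (x, y, z)₁ = (-0.3333, -1.0000, 4.2811).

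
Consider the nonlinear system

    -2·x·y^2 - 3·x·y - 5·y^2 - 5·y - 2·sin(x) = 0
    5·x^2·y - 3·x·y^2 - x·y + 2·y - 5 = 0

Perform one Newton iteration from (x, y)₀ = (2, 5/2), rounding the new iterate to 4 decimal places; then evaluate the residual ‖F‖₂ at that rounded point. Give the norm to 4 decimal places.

23.8846

At (2, 5/2): F = (-85.568595, 7.5000).
Jacobian J = [[-2·y^2 - 3·y - 2·cos(x), -4·x·y - 3·x - 10·y - 5], [10·x·y - 3·y^2 - y, 5·x^2 - 6·x·y - x + 2]].
At the point, J = [[-19.167706, -56.0000], [28.7500, -10.0000]] (det J = 1801.677063).
Solving J·Δ = −F gives Δ = (-0.7081, -1.2857).
Then the next iterate is (x, y)₁ = (1.2919, 1.2143).
Re-evaluating at (1.2919, 1.2143): F = (-23.882981, 0.278399), so ‖F‖₂ = 23.8846.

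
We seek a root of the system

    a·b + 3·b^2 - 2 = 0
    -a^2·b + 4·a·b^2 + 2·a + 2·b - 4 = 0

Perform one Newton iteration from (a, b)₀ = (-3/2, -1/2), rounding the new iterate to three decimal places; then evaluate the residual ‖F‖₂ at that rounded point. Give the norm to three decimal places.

266.089

At (-3/2, -1/2): F = (-0.500, -8.375).
Jacobian J = [[b, a + 6·b], [-2·a·b + 4·b^2 + 2, -a^2 + 8·a·b + 2]].
At the point, J = [[-0.500, -4.500], [1.500, 5.750]] (det J = 3.875).
Solving J·Δ = −F gives Δ = (10.468, -1.274).
Then the next iterate is (a, b)₁ = (8.968, -1.774).
Re-evaluating at (8.968, -1.774): F = (-8.46800, 265.95390), so ‖F‖₂ = 266.089.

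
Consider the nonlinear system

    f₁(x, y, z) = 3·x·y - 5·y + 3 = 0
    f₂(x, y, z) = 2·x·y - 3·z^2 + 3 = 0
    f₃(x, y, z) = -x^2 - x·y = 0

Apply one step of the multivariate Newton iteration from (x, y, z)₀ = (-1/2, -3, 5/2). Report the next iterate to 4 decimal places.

(-0.4942, 0.4535, 1.4174)

At (-1/2, -3, 5/2): F = (22.5000, -12.7500, -1.7500).
Jacobian J = [[3·y, 3·x - 5, 0], [2·y, 2·x, -6·z], [-2·x - y, -x, 0]].
At the point, J = [[-9.0000, -6.5000, 0.0000], [-6.0000, -1.0000, -15.0000], [4.0000, 0.5000, 0.0000]] (det J = 322.5000).
Solving J·Δ = −F gives Δ = (0.0058, 3.4535, -1.0826).
Then the next iterate is (x, y, z)₁ = (-0.4942, 0.4535, 1.4174).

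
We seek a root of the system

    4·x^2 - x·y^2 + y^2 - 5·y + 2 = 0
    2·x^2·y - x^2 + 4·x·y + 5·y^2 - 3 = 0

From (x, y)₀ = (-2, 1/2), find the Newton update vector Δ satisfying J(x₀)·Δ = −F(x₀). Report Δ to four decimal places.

(0.9029, 0.7888)

At (-2, 1/2): F = (16.2500, -5.7500).
Jacobian J = [[8·x - y^2, -2·x·y + 2·y - 5], [4·x·y - 2·x + 4·y, 2·x^2 + 4·x + 10·y]].
At the point, J = [[-16.2500, -2.0000], [2.0000, 5.0000]] (det J = -77.2500).
Solving J·Δ = −F gives Δ = (0.9029, 0.7888).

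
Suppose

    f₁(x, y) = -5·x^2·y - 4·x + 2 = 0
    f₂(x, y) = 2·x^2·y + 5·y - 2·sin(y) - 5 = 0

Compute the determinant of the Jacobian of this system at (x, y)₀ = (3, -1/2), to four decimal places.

J = [[-10·x·y - 4, -5·x^2], [4·x·y, 2·x^2 - 2·cos(y) + 5]].
At the point, J = [[11.0000, -45.0000], [-6.0000, 21.244835]].
det J = -36.3068.

-36.3068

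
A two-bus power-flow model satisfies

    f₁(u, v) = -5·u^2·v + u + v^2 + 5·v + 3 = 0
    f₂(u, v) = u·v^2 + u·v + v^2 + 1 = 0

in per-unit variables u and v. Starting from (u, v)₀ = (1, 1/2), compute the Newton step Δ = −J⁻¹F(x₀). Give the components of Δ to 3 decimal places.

(0.843, -0.877)

At (1, 1/2): F = (4.250, 2.000).
Jacobian J = [[-10·u·v + 1, -5·u^2 + 2·v + 5], [v^2 + v, 2·u·v + u + 2·v]].
At the point, J = [[-4.000, 1.000], [0.750, 3.000]] (det J = -12.750).
Solving J·Δ = −F gives Δ = (0.843, -0.877).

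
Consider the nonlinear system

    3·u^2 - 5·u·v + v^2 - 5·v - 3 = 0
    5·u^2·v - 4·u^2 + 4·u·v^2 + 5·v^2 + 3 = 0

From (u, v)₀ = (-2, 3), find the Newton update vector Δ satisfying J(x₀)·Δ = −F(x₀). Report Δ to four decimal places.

(4.5294, 8.1176)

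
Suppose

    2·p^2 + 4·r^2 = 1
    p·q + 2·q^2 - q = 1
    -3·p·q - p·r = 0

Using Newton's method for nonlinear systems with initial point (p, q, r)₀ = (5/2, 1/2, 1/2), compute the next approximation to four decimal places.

At (5/2, 1/2, 1/2): F = (12.5000, 0.2500, -5.0000).
Jacobian J = [[4·p, 0, 8·r], [q, p + 4·q - 1, 0], [-3·q - r, -3·p, -p]].
At the point, J = [[10.0000, 0.0000, 4.0000], [0.5000, 3.5000, 0.0000], [-2.0000, -7.5000, -2.5000]] (det J = -74.5000).
Solving J·Δ = −F gives Δ = (-0.6292, 0.0185, -1.5520).
Then the next iterate is (p, q, r)₁ = (1.8708, 0.5185, -1.0520).

(1.8708, 0.5185, -1.0520)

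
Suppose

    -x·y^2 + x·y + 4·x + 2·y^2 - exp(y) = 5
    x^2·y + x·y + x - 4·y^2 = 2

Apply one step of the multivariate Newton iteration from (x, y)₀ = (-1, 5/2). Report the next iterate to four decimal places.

At (-1, 5/2): F = (-4.932494, -28.0000).
Jacobian J = [[-y^2 + y + 4, -2·x·y + x + 4·y - exp(y)], [2·x·y + y + 1, x^2 + x - 8·y]].
At the point, J = [[0.2500, 1.817506], [-1.5000, -20.0000]] (det J = -2.273741).
Solving J·Δ = −F gives Δ = (65.7683, -6.3326).
Then the next iterate is (x, y)₁ = (64.7683, -3.8326).

(64.7683, -3.8326)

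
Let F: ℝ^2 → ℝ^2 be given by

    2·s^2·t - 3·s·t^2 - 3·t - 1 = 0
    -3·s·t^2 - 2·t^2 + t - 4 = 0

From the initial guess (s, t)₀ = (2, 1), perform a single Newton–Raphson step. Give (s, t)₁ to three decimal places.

(1.510, 0.365)

At (2, 1): F = (-2.000, -11.000).
Jacobian J = [[4·s·t - 3·t^2, 2·s^2 - 6·s·t - 3], [-3·t^2, -6·s·t - 4·t + 1]].
At the point, J = [[5.000, -7.000], [-3.000, -15.000]] (det J = -96.000).
Solving J·Δ = −F gives Δ = (-0.490, -0.635).
Then the next iterate is (s, t)₁ = (1.510, 0.365).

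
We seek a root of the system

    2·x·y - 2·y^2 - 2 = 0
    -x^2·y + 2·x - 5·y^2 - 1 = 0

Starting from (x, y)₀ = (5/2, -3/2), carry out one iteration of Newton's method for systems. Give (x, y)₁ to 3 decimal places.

(1.384, -0.532)

At (5/2, -3/2): F = (-14.000, 2.125).
Jacobian J = [[2·y, 2·x - 4·y], [-2·x·y + 2, -x^2 - 10·y]].
At the point, J = [[-3.000, 11.000], [9.500, 8.750]] (det J = -130.750).
Solving J·Δ = −F gives Δ = (-1.116, 0.968).
Then the next iterate is (x, y)₁ = (1.384, -0.532).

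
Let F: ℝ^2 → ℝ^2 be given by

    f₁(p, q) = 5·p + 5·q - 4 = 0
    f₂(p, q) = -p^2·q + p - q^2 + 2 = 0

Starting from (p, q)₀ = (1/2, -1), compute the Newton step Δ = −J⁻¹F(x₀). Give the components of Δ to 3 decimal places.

(-16.100, 17.400)

At (1/2, -1): F = (-6.500, 1.750).
Jacobian J = [[5, 5], [-2·p·q + 1, -p^2 - 2·q]].
At the point, J = [[5.000, 5.000], [2.000, 1.750]] (det J = -1.250).
Solving J·Δ = −F gives Δ = (-16.100, 17.400).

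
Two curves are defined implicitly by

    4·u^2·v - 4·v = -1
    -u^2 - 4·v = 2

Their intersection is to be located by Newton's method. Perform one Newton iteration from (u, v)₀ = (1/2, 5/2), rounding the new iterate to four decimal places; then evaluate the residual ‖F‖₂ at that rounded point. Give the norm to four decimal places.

2.8757

At (1/2, 5/2): F = (-6.5000, -12.2500).
Jacobian J = [[8·u·v, 4·u^2 - 4], [-2·u, -4]].
At the point, J = [[10.0000, -3.0000], [-1.0000, -4.0000]] (det J = -43.0000).
Solving J·Δ = −F gives Δ = (-0.2500, -3.0000).
Then the next iterate is (u, v)₁ = (0.2500, -0.5000).
Re-evaluating at (0.2500, -0.5000): F = (2.8750, -0.0625), so ‖F‖₂ = 2.8757.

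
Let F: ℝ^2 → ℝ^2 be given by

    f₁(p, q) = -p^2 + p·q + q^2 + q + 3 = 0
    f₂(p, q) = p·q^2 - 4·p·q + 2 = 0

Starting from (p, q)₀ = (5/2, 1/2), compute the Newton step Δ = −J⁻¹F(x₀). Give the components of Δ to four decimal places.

(-0.4820, -0.2042)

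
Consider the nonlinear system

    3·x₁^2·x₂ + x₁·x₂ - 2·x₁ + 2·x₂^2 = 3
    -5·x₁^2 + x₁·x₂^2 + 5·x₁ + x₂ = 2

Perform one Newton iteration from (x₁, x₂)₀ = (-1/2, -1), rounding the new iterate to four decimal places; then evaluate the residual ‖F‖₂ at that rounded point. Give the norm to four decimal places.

At (-1/2, -1): F = (-0.2500, -7.2500).
Jacobian J = [[6·x₁·x₂ + x₂ - 2, 3·x₁^2 + x₁ + 4·x₂], [-10·x₁ + x₂^2 + 5, 2·x₁·x₂ + 1]].
At the point, J = [[0.0000, -3.7500], [11.0000, 2.0000]] (det J = 41.2500).
Solving J·Δ = −F gives Δ = (0.6712, -0.0667).
Then the next iterate is (x₁, x₂)₁ = (0.1712, -1.0667).
Re-evaluating at (0.1712, -1.0667): F = (-1.343114, -2.162447), so ‖F‖₂ = 2.5456.

2.5456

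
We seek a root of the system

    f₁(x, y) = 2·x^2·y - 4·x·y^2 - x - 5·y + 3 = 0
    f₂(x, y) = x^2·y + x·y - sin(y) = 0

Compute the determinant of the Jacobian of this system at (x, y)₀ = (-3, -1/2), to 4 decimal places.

17.9897

J = [[4·x·y - 4·y^2 - 1, 2·x^2 - 8·x·y - 5], [2·x·y + y, x^2 + x - cos(y)]].
At the point, J = [[4.0000, 1.0000], [2.5000, 5.122417]].
det J = 17.9897.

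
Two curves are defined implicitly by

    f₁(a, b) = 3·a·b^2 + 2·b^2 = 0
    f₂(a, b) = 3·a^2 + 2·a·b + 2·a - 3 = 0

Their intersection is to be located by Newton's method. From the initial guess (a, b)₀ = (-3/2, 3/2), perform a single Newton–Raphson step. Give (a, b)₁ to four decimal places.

At (-3/2, 3/2): F = (-5.6250, -3.7500).
Jacobian J = [[3·b^2, 6·a·b + 4·b], [6·a + 2·b + 2, 2·a]].
At the point, J = [[6.7500, -7.5000], [-4.0000, -3.0000]] (det J = -50.2500).
Solving J·Δ = −F gives Δ = (-0.2239, -0.9515).
Then the next iterate is (a, b)₁ = (-1.7239, 0.5485).

(-1.7239, 0.5485)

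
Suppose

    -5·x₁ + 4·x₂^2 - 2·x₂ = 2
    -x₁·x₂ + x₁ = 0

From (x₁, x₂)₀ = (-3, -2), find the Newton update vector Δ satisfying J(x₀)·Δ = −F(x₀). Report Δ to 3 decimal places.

(1.615, 1.385)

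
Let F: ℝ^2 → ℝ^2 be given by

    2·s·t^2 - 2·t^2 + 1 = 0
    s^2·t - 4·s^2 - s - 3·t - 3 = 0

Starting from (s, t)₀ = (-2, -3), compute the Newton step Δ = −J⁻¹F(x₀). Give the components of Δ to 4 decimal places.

(0.6992, 1.1226)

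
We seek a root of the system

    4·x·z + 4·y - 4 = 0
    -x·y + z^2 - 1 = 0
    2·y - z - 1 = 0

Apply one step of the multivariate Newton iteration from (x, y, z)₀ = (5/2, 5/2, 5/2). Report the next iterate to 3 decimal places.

At (5/2, 5/2, 5/2): F = (31.000, -1.000, 1.500).
Jacobian J = [[4·z, 4, 4·x], [-y, -x, 2·z], [0, 2, -1]].
At the point, J = [[10.000, 4.000, 10.000], [-2.500, -2.500, 5.000], [0.000, 2.000, -1.000]] (det J = -135.000).
Solving J·Δ = −F gives Δ = (-1.400, -1.333, -1.167).
Then the next iterate is (x, y, z)₁ = (1.100, 1.167, 1.333).

(1.100, 1.167, 1.333)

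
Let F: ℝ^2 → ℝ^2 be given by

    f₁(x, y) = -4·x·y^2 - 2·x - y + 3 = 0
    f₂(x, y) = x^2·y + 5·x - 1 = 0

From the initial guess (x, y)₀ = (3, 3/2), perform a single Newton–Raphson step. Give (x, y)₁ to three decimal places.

(1.248, 1.169)

At (3, 3/2): F = (-31.500, 27.500).
Jacobian J = [[-4·y^2 - 2, -8·x·y - 1], [2·x·y + 5, x^2]].
At the point, J = [[-11.000, -37.000], [14.000, 9.000]] (det J = 419.000).
Solving J·Δ = −F gives Δ = (-1.752, -0.331).
Then the next iterate is (x, y)₁ = (1.248, 1.169).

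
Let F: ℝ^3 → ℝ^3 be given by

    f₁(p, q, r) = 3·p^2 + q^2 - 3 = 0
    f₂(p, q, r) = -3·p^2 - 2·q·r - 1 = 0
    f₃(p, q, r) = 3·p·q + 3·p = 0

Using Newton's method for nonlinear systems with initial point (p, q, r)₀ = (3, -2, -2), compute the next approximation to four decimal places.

(1.5600, -1.4800, 0.0000)

At (3, -2, -2): F = (28.0000, -36.0000, -9.0000).
Jacobian J = [[6·p, 2·q, 0], [-6·p, -2·r, -2·q], [3·q + 3, 3·p, 0]].
At the point, J = [[18.0000, -4.0000, 0.0000], [-18.0000, 4.0000, 4.0000], [-3.0000, 9.0000, 0.0000]] (det J = -600.0000).
Solving J·Δ = −F gives Δ = (-1.4400, 0.5200, 2.0000).
Then the next iterate is (p, q, r)₁ = (1.5600, -1.4800, 0.0000).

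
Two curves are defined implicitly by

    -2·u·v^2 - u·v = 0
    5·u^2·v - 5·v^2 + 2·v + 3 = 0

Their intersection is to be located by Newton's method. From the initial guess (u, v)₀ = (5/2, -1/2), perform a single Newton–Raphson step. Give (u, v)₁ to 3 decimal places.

(1.310, -0.500)

At (5/2, -1/2): F = (0.000, -14.875).
Jacobian J = [[-2·v^2 - v, -4·u·v - u], [10·u·v, 5·u^2 - 10·v + 2]].
At the point, J = [[0.000, 2.500], [-12.500, 38.250]] (det J = 31.250).
Solving J·Δ = −F gives Δ = (-1.190, 0.000).
Then the next iterate is (u, v)₁ = (1.310, -0.500).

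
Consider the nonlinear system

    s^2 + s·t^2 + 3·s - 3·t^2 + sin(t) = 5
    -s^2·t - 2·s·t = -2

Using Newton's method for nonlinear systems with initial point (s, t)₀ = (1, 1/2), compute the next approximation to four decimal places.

(1.2013, 0.5324)

At (1, 1/2): F = (-1.020574, 0.5000).
Jacobian J = [[2·s + t^2 + 3, 2·s·t - 6·t + cos(t)], [-2·s·t - 2·t, -s^2 - 2·s]].
At the point, J = [[5.2500, -1.122417], [-2.0000, -3.0000]] (det J = -17.994835).
Solving J·Δ = −F gives Δ = (0.2013, 0.0324).
Then the next iterate is (s, t)₁ = (1.2013, 0.5324).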